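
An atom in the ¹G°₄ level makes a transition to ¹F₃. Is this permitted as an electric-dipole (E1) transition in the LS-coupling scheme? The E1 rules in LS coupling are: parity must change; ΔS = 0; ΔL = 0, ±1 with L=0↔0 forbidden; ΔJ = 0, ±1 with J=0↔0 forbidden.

Initial level: S=0, L=4, J=4, parity odd. Final level: S=0, L=3, J=3, parity even.
Parity must change: odd → even — ok.
ΔS = 0: S: 0 → 0 — ok.
ΔL = 0, ±1 (not L=0↔0): L: 4 → 3, ΔL = -1 — ok.
ΔJ = 0, ±1 (not J=0↔0): J: 4 → 3, ΔJ = -1 — ok.
All four E1 rules are satisfied.

allowed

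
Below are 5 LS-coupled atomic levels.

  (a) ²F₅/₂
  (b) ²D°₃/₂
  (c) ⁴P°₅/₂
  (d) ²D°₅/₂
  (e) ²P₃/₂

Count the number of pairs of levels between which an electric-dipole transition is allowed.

4

(a)–(b): allowed.
(a)–(c): forbidden (ΔS, ΔL).
(a)–(d): allowed.
(a)–(e): forbidden (parity, ΔL).
(b)–(c): forbidden (parity, ΔS).
(b)–(d): forbidden (parity).
(b)–(e): allowed.
(c)–(d): forbidden (parity, ΔS).
(c)–(e): forbidden (ΔS).
(d)–(e): allowed.
Allowed pairs: 4 of 10.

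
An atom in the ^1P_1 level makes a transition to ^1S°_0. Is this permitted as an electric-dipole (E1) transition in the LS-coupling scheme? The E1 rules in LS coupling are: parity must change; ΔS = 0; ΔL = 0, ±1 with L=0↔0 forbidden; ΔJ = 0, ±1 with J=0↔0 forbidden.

Parity must change: even → odd — ok.
ΔS = 0: S: 0 → 0 — ok.
ΔL = 0, ±1 (not L=0↔0): L: 1 → 0, ΔL = -1 — ok.
ΔJ = 0, ±1 (not J=0↔0): J: 1 → 0, ΔJ = -1 — ok.
All four E1 rules are satisfied.

allowed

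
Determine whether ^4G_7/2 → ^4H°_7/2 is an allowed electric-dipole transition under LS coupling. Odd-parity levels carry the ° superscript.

Reading off the term symbols: S 3/2→3/2, L 4→5, J 7/2→7/2, parity even→odd.
Parity must change: even → odd — satisfied.
ΔS = 0: S: 3/2 → 3/2 — satisfied.
ΔL = 0, ±1 (not L=0↔0): L: 4 → 5, ΔL = +1 — satisfied.
ΔJ = 0, ±1 (not J=0↔0): J: 7/2 → 7/2, ΔJ = +0 — satisfied.
All four E1 rules are satisfied.

allowed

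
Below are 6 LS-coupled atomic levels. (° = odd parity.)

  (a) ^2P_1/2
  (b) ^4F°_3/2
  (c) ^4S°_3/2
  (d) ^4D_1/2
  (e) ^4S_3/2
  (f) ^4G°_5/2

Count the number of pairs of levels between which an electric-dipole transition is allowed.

1

(a)–(b): forbidden (ΔS, ΔL).
(a)–(c): forbidden (ΔS).
(a)–(d): forbidden (parity, ΔS).
(a)–(e): forbidden (parity, ΔS).
(a)–(f): forbidden (ΔS, ΔL, ΔJ).
(b)–(c): forbidden (parity, ΔL).
(b)–(d): allowed.
(b)–(e): forbidden (ΔL).
(b)–(f): forbidden (parity).
(c)–(d): forbidden (ΔL).
(c)–(e): forbidden (ΔL).
(c)–(f): forbidden (parity, ΔL).
(d)–(e): forbidden (parity, ΔL).
(d)–(f): forbidden (ΔL, ΔJ).
(e)–(f): forbidden (ΔL).
Allowed pairs: 1 of 15.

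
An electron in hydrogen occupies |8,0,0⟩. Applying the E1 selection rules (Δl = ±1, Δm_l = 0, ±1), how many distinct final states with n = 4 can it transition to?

3

E1 requires Δl = ±1, so l_f ∈ {-1, 1}; with 0 ≤ l_f ≤ n_f−1 = 3, the allowed l_f values are {1}.
For l_f = 1: m_f ∈ {m_i−1, m_i, m_i+1} ∩ [−1, 1] = {-1, 0, 1} → 3 states.
Total: 3.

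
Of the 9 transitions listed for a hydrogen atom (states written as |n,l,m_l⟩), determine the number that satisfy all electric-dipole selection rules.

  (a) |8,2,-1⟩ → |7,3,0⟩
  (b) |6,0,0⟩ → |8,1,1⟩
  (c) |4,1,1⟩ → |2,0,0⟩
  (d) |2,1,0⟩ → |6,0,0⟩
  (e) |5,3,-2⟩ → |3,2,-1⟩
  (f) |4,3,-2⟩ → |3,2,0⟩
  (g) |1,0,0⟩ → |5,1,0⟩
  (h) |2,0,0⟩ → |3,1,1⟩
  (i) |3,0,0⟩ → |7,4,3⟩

7

(a) allowed
(b) allowed
(c) allowed
(d) allowed
(e) allowed
(f) forbidden — Δm_l = +2 (E1 requires Δm_l = 0, ±1)
(g) allowed
(h) allowed
(i) forbidden — Δl = +4 (E1 requires Δl = ±1); Δm_l = +3 (E1 requires Δm_l = 0, ±1)
Total allowed: 7 of 9.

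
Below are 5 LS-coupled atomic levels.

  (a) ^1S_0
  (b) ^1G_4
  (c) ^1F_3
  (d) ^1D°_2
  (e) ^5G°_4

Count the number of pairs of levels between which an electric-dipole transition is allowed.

(a)–(b): forbidden (parity, ΔL, ΔJ).
(a)–(c): forbidden (parity, ΔL, ΔJ).
(a)–(d): forbidden (ΔL, ΔJ).
(a)–(e): forbidden (ΔS, ΔL, ΔJ).
(b)–(c): forbidden (parity).
(b)–(d): forbidden (ΔL, ΔJ).
(b)–(e): forbidden (ΔS).
(c)–(d): allowed.
(c)–(e): forbidden (ΔS).
(d)–(e): forbidden (parity, ΔS, ΔL, ΔJ).
Allowed pairs: 1 of 10.

1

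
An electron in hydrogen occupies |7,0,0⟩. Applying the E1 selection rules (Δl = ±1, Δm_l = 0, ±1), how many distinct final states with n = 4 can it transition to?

3

E1 requires Δl = ±1, so l_f ∈ {-1, 1}; with 0 ≤ l_f ≤ n_f−1 = 3, the allowed l_f values are {1}.
For l_f = 1: m_f ∈ {m_i−1, m_i, m_i+1} ∩ [−1, 1] = {-1, 0, 1} → 3 states.
Total: 3.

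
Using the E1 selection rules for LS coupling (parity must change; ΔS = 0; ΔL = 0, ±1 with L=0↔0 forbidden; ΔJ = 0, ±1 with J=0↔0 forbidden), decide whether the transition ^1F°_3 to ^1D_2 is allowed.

Parity must change: odd → even — satisfied.
ΔJ = 0, ±1 (not J=0↔0): J: 3 → 2, ΔJ = -1 — satisfied.
ΔL = 0, ±1 (not L=0↔0): L: 3 → 2, ΔL = -1 — satisfied.
ΔS = 0: S: 0 → 0 — satisfied.
All four E1 rules are satisfied.

allowed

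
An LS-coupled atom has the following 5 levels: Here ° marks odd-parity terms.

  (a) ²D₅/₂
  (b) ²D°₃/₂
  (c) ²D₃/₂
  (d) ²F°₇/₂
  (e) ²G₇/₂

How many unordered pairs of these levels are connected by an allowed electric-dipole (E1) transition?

(a)–(b): allowed.
(a)–(c): forbidden (parity).
(a)–(d): allowed.
(a)–(e): forbidden (parity, ΔL).
(b)–(c): allowed.
(b)–(d): forbidden (parity, ΔJ).
(b)–(e): forbidden (ΔL, ΔJ).
(c)–(d): forbidden (ΔJ).
(c)–(e): forbidden (parity, ΔL, ΔJ).
(d)–(e): allowed.
Allowed pairs: 4 of 10.

4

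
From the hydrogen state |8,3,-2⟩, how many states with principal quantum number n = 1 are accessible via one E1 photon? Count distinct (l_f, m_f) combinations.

0

E1 requires l_f ∈ {2, 4}, but neither lies in [0, 0], so no final state is reachable.
Total: 0.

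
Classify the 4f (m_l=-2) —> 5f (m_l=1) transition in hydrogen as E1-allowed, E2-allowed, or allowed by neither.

neither

Δl = 3 − 3 = +0; l_i + l_f = 6.
Δm_l = +3.
E1 (Δl = ±1, |Δm_l| ≤ 1): not satisfied.
E2 (Δl = 0,±2, l_i+l_f ≥ 2, |Δm_l| ≤ 2): not satisfied.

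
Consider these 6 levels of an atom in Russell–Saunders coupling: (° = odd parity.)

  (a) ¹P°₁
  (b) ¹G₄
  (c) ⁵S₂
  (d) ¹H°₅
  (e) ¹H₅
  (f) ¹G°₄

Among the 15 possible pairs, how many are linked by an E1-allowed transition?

4

(a)–(b): forbidden (ΔL, ΔJ).
(a)–(c): forbidden (ΔS).
(a)–(d): forbidden (parity, ΔL, ΔJ).
(a)–(e): forbidden (ΔL, ΔJ).
(a)–(f): forbidden (parity, ΔL, ΔJ).
(b)–(c): forbidden (parity, ΔS, ΔL, ΔJ).
(b)–(d): allowed.
(b)–(e): forbidden (parity).
(b)–(f): allowed.
(c)–(d): forbidden (ΔS, ΔL, ΔJ).
(c)–(e): forbidden (parity, ΔS, ΔL, ΔJ).
(c)–(f): forbidden (ΔS, ΔL, ΔJ).
(d)–(e): allowed.
(d)–(f): forbidden (parity).
(e)–(f): allowed.
Allowed pairs: 4 of 15.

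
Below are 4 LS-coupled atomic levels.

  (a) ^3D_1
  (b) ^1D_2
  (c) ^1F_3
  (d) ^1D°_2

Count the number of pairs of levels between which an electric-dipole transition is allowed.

2

(a)–(b): forbidden (parity, ΔS).
(a)–(c): forbidden (parity, ΔS, ΔJ).
(a)–(d): forbidden (ΔS).
(b)–(c): forbidden (parity).
(b)–(d): allowed.
(c)–(d): allowed.
Allowed pairs: 2 of 6.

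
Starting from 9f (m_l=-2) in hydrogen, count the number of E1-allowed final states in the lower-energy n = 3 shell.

E1 requires Δl = ±1, so l_f ∈ {2, 4}; with 0 ≤ l_f ≤ n_f−1 = 2, the allowed l_f values are {2}.
For l_f = 2: m_f ∈ {m_i−1, m_i, m_i+1} ∩ [−2, 2] = {-2, -1} → 2 states.
Total: 2.

2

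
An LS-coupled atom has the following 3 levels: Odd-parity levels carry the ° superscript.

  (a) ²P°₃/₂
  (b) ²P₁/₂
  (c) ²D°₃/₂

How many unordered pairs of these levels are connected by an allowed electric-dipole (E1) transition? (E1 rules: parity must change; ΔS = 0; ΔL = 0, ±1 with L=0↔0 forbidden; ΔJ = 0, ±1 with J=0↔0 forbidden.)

(a)–(b): allowed.
(a)–(c): forbidden (parity).
(b)–(c): allowed.
Allowed pairs: 2 of 3.

2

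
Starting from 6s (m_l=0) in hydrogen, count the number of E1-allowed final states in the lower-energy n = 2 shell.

E1 requires Δl = ±1, so l_f ∈ {-1, 1}; with 0 ≤ l_f ≤ n_f−1 = 1, the allowed l_f values are {1}.
For l_f = 1: m_f ∈ {m_i−1, m_i, m_i+1} ∩ [−1, 1] = {-1, 0, 1} → 3 states.
Total: 3.

3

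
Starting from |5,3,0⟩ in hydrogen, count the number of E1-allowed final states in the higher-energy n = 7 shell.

E1 requires Δl = ±1, so l_f ∈ {2, 4}; with 0 ≤ l_f ≤ n_f−1 = 6, the allowed l_f values are {2, 4}.
For l_f = 2: m_f ∈ {m_i−1, m_i, m_i+1} ∩ [−2, 2] = {-1, 0, 1} → 3 states.
For l_f = 4: m_f ∈ {m_i−1, m_i, m_i+1} ∩ [−4, 4] = {-1, 0, 1} → 3 states.
Total: 6.

6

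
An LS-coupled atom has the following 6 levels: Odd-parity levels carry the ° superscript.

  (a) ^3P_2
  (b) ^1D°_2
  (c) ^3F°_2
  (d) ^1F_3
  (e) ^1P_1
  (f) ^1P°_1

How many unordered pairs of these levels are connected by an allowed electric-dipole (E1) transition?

3

(a)–(b): forbidden (ΔS).
(a)–(c): forbidden (ΔL).
(a)–(d): forbidden (parity, ΔS, ΔL).
(a)–(e): forbidden (parity, ΔS).
(a)–(f): forbidden (ΔS).
(b)–(c): forbidden (parity, ΔS).
(b)–(d): allowed.
(b)–(e): allowed.
(b)–(f): forbidden (parity).
(c)–(d): forbidden (ΔS).
(c)–(e): forbidden (ΔS, ΔL).
(c)–(f): forbidden (parity, ΔS, ΔL).
(d)–(e): forbidden (parity, ΔL, ΔJ).
(d)–(f): forbidden (ΔL, ΔJ).
(e)–(f): allowed.
Allowed pairs: 3 of 15.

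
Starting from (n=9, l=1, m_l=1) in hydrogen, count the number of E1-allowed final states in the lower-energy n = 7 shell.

E1 requires Δl = ±1, so l_f ∈ {0, 2}; with 0 ≤ l_f ≤ n_f−1 = 6, the allowed l_f values are {0, 2}.
For l_f = 0: m_f ∈ {m_i−1, m_i, m_i+1} ∩ [−0, 0] = {0} → 1 state.
For l_f = 2: m_f ∈ {m_i−1, m_i, m_i+1} ∩ [−2, 2] = {0, 1, 2} → 3 states.
Total: 4.

4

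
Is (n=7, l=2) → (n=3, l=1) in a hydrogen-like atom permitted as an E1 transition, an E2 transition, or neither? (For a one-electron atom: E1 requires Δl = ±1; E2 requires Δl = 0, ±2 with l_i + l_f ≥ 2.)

Δl = 1 − 2 = -1; l_i + l_f = 3.
E1 (Δl = ±1): satisfied.
E2 (Δl = 0,±2, l_i+l_f ≥ 2): not satisfied.

E1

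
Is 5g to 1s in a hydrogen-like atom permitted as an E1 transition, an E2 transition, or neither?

Δl = 0 − 4 = -4; l_i + l_f = 4.
E1 (Δl = ±1): not satisfied.
E2 (Δl = 0,±2, l_i+l_f ≥ 2): not satisfied.

neither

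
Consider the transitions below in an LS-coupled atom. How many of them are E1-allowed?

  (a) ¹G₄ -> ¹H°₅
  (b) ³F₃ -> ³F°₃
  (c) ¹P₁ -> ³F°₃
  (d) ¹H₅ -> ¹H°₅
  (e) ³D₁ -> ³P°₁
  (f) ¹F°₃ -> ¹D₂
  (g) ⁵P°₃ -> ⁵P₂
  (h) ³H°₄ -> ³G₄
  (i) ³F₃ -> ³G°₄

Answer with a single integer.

8

(a) allowed
(b) allowed
(c) forbidden (ΔS, ΔL, ΔJ fail)
(d) allowed
(e) allowed
(f) allowed
(g) allowed
(h) allowed
(i) allowed
Total allowed: 8 of 9.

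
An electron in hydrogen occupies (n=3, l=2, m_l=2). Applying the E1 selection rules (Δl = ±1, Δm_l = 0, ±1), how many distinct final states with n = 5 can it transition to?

4

E1 requires Δl = ±1, so l_f ∈ {1, 3}; with 0 ≤ l_f ≤ n_f−1 = 4, the allowed l_f values are {1, 3}.
For l_f = 1: m_f ∈ {m_i−1, m_i, m_i+1} ∩ [−1, 1] = {1} → 1 state.
For l_f = 3: m_f ∈ {m_i−1, m_i, m_i+1} ∩ [−3, 3] = {1, 2, 3} → 3 states.
Total: 4.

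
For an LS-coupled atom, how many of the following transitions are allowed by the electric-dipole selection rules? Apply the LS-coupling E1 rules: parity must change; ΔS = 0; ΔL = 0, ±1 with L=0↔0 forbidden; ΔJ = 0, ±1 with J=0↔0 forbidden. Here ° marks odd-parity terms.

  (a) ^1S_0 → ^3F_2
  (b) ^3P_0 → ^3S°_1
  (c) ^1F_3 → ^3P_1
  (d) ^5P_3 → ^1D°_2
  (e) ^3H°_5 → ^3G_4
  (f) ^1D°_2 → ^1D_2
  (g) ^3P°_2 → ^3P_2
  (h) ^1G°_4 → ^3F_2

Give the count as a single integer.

4

(a) forbidden (parity, ΔS, ΔL, ΔJ fail)
(b) allowed
(c) forbidden (parity, ΔS, ΔL, ΔJ fail)
(d) forbidden (ΔS fails)
(e) allowed
(f) allowed
(g) allowed
(h) forbidden (ΔS, ΔJ fail)
Total allowed: 4 of 8.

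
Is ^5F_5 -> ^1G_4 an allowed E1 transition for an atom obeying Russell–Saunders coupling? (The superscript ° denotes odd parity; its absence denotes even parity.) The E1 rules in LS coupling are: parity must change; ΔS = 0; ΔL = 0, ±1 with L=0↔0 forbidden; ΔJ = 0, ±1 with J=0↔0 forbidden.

forbidden

Parity must change: even → even — fails.
ΔS = 0: S: 2 → 0 — fails.
ΔL = 0, ±1 (not L=0↔0): L: 3 → 4, ΔL = +1 — passes.
ΔJ = 0, ±1 (not J=0↔0): J: 5 → 4, ΔJ = -1 — passes.
Rule(s) violated: parity, ΔS.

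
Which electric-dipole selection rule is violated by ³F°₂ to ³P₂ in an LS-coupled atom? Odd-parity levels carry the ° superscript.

the ΔL = 0, ±1 rule

Initial level: S=1, L=3, J=2, parity odd. Final level: S=1, L=1, J=2, parity even.
Parity must change: odd → even — passes.
ΔS = 0: S: 1 → 1 — passes.
ΔL = 0, ±1 (not L=0↔0): L: 3 → 1, ΔL = -2 — fails.
ΔJ = 0, ±1 (not J=0↔0): J: 2 → 2, ΔJ = +0 — passes.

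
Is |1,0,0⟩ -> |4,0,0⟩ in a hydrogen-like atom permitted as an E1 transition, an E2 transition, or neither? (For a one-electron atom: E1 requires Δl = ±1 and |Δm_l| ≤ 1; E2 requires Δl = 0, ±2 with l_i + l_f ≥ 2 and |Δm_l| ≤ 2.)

Δl = 0 − 0 = +0; l_i + l_f = 0.
Δm_l = +0.
E1 (Δl = ±1, |Δm_l| ≤ 1): not satisfied.
E2 (Δl = 0,±2, l_i+l_f ≥ 2, |Δm_l| ≤ 2): not satisfied.

neither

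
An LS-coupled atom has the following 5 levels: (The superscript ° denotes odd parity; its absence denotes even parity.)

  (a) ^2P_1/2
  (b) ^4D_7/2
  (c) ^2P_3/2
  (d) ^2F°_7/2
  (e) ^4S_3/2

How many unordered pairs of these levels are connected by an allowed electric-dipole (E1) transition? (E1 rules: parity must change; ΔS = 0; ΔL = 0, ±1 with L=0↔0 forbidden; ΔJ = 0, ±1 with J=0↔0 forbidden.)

(a)–(b): forbidden (parity, ΔS, ΔJ).
(a)–(c): forbidden (parity).
(a)–(d): forbidden (ΔL, ΔJ).
(a)–(e): forbidden (parity, ΔS).
(b)–(c): forbidden (parity, ΔS, ΔJ).
(b)–(d): forbidden (ΔS).
(b)–(e): forbidden (parity, ΔL, ΔJ).
(c)–(d): forbidden (ΔL, ΔJ).
(c)–(e): forbidden (parity, ΔS).
(d)–(e): forbidden (ΔS, ΔL, ΔJ).
Allowed pairs: 0 of 10.

0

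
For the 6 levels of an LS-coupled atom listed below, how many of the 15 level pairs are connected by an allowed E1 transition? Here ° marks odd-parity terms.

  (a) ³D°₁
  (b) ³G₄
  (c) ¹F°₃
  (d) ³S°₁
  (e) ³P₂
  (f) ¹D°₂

(a)–(b): forbidden (ΔL, ΔJ).
(a)–(c): forbidden (parity, ΔS, ΔJ).
(a)–(d): forbidden (parity, ΔL).
(a)–(e): allowed.
(a)–(f): forbidden (parity, ΔS).
(b)–(c): forbidden (ΔS).
(b)–(d): forbidden (ΔL, ΔJ).
(b)–(e): forbidden (parity, ΔL, ΔJ).
(b)–(f): forbidden (ΔS, ΔL, ΔJ).
(c)–(d): forbidden (parity, ΔS, ΔL, ΔJ).
(c)–(e): forbidden (ΔS, ΔL).
(c)–(f): forbidden (parity).
(d)–(e): allowed.
(d)–(f): forbidden (parity, ΔS, ΔL).
(e)–(f): forbidden (ΔS).
Allowed pairs: 2 of 15.

2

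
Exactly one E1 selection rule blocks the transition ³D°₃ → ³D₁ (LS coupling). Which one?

Reading off the term symbols: S 1→1, L 2→2, J 3→1, parity odd→even.
Parity must change: odd → even — ✓.
ΔS = 0: S: 1 → 1 — ✓.
ΔL = 0, ±1 (not L=0↔0): L: 2 → 2, ΔL = +0 — ✓.
ΔJ = 0, ±1 (not J=0↔0): J: 3 → 1, ΔJ = -2 — ✗.

the ΔJ = 0, ±1 rule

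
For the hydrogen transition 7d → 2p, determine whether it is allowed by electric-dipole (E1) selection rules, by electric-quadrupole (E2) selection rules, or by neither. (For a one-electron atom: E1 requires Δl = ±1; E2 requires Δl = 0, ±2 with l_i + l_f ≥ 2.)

E1

Δl = 1 − 2 = -1; l_i + l_f = 3.
E1 (Δl = ±1): satisfied.
E2 (Δl = 0,±2, l_i+l_f ≥ 2): not satisfied.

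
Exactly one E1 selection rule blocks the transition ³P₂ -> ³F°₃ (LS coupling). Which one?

the ΔL = 0, ±1 rule

ΔJ = 0, ±1 (not J=0↔0): J: 2 → 3, ΔJ = +1 — ok.
ΔL = 0, ±1 (not L=0↔0): L: 1 → 3, ΔL = +2 — fails.
ΔS = 0: S: 1 → 1 — ok.
Parity must change: even → odd — ok.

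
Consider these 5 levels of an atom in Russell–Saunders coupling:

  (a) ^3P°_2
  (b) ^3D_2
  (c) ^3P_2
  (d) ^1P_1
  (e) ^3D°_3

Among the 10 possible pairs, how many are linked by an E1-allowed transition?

4

(a)–(b): allowed.
(a)–(c): allowed.
(a)–(d): forbidden (ΔS).
(a)–(e): forbidden (parity).
(b)–(c): forbidden (parity).
(b)–(d): forbidden (parity, ΔS).
(b)–(e): allowed.
(c)–(d): forbidden (parity, ΔS).
(c)–(e): allowed.
(d)–(e): forbidden (ΔS, ΔJ).
Allowed pairs: 4 of 10.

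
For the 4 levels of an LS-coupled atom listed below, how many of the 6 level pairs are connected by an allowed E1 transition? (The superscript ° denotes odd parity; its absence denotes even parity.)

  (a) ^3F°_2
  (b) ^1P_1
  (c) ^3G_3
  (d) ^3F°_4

(a)–(b): forbidden (ΔS, ΔL).
(a)–(c): allowed.
(a)–(d): forbidden (parity, ΔJ).
(b)–(c): forbidden (parity, ΔS, ΔL, ΔJ).
(b)–(d): forbidden (ΔS, ΔL, ΔJ).
(c)–(d): allowed.
Allowed pairs: 2 of 6.

2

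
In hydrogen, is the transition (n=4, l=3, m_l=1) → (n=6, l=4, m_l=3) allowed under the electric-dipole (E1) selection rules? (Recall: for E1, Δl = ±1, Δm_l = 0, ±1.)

l: 3 → 4 (Δl = +1). Δl = ±1 satisfied.
m_l: 1 → 3 (Δm_l = +2). |Δm_l| ≤ 1 violated.
The transition is electric-dipole forbidden.

forbidden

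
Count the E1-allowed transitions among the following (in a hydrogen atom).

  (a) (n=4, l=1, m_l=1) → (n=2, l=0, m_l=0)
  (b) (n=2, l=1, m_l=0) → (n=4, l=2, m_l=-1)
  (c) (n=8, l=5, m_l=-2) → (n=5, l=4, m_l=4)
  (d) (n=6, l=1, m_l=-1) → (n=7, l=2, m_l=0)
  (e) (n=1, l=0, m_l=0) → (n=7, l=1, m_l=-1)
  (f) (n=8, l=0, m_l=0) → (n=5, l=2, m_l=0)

4

(a) allowed
(b) allowed
(c) forbidden — Δm_l = +6 (E1 requires Δm_l = 0, ±1)
(d) allowed
(e) allowed
(f) forbidden — Δl = +2 (E1 requires Δl = ±1)
Total allowed: 4 of 6.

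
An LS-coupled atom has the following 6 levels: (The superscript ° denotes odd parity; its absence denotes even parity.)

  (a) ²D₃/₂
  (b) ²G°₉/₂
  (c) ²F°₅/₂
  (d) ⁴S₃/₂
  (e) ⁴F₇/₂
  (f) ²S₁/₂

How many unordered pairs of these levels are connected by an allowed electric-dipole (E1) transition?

(a)–(b): forbidden (ΔL, ΔJ).
(a)–(c): allowed.
(a)–(d): forbidden (parity, ΔS, ΔL).
(a)–(e): forbidden (parity, ΔS, ΔJ).
(a)–(f): forbidden (parity, ΔL).
(b)–(c): forbidden (parity, ΔJ).
(b)–(d): forbidden (ΔS, ΔL, ΔJ).
(b)–(e): forbidden (ΔS).
(b)–(f): forbidden (ΔL, ΔJ).
(c)–(d): forbidden (ΔS, ΔL).
(c)–(e): forbidden (ΔS).
(c)–(f): forbidden (ΔL, ΔJ).
(d)–(e): forbidden (parity, ΔL, ΔJ).
(d)–(f): forbidden (parity, ΔS, ΔL).
(e)–(f): forbidden (parity, ΔS, ΔL, ΔJ).
Allowed pairs: 1 of 15.

1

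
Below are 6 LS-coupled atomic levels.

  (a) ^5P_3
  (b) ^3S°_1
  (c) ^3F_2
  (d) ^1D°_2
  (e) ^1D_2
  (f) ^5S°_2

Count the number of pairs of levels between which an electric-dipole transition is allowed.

2

(a)–(b): forbidden (ΔS, ΔJ).
(a)–(c): forbidden (parity, ΔS, ΔL).
(a)–(d): forbidden (ΔS).
(a)–(e): forbidden (parity, ΔS).
(a)–(f): allowed.
(b)–(c): forbidden (ΔL).
(b)–(d): forbidden (parity, ΔS, ΔL).
(b)–(e): forbidden (ΔS, ΔL).
(b)–(f): forbidden (parity, ΔS, ΔL).
(c)–(d): forbidden (ΔS).
(c)–(e): forbidden (parity, ΔS).
(c)–(f): forbidden (ΔS, ΔL).
(d)–(e): allowed.
(d)–(f): forbidden (parity, ΔS, ΔL).
(e)–(f): forbidden (ΔS, ΔL).
Allowed pairs: 2 of 15.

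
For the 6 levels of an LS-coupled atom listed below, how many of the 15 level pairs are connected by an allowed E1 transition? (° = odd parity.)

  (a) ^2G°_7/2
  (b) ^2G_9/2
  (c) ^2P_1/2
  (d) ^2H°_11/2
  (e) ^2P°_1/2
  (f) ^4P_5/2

3

(a)–(b): allowed.
(a)–(c): forbidden (ΔL, ΔJ).
(a)–(d): forbidden (parity, ΔJ).
(a)–(e): forbidden (parity, ΔL, ΔJ).
(a)–(f): forbidden (ΔS, ΔL).
(b)–(c): forbidden (parity, ΔL, ΔJ).
(b)–(d): allowed.
(b)–(e): forbidden (ΔL, ΔJ).
(b)–(f): forbidden (parity, ΔS, ΔL, ΔJ).
(c)–(d): forbidden (ΔL, ΔJ).
(c)–(e): allowed.
(c)–(f): forbidden (parity, ΔS, ΔJ).
(d)–(e): forbidden (parity, ΔL, ΔJ).
(d)–(f): forbidden (ΔS, ΔL, ΔJ).
(e)–(f): forbidden (ΔS, ΔJ).
Allowed pairs: 3 of 15.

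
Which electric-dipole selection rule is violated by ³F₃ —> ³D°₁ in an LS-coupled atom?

Reading off the term symbols: S 1→1, L 3→2, J 3→1, parity even→odd.
Parity must change: even → odd — satisfied.
ΔS = 0: S: 1 → 1 — satisfied.
ΔL = 0, ±1 (not L=0↔0): L: 3 → 2, ΔL = -1 — satisfied.
ΔJ = 0, ±1 (not J=0↔0): J: 3 → 1, ΔJ = -2 — violated.

the ΔJ = 0, ±1 rule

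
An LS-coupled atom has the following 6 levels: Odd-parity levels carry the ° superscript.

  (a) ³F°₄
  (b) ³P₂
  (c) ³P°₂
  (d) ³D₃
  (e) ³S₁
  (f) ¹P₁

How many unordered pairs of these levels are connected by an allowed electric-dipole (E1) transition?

4

(a)–(b): forbidden (ΔL, ΔJ).
(a)–(c): forbidden (parity, ΔL, ΔJ).
(a)–(d): allowed.
(a)–(e): forbidden (ΔL, ΔJ).
(a)–(f): forbidden (ΔS, ΔL, ΔJ).
(b)–(c): allowed.
(b)–(d): forbidden (parity).
(b)–(e): forbidden (parity).
(b)–(f): forbidden (parity, ΔS).
(c)–(d): allowed.
(c)–(e): allowed.
(c)–(f): forbidden (ΔS).
(d)–(e): forbidden (parity, ΔL, ΔJ).
(d)–(f): forbidden (parity, ΔS, ΔJ).
(e)–(f): forbidden (parity, ΔS).
Allowed pairs: 4 of 15.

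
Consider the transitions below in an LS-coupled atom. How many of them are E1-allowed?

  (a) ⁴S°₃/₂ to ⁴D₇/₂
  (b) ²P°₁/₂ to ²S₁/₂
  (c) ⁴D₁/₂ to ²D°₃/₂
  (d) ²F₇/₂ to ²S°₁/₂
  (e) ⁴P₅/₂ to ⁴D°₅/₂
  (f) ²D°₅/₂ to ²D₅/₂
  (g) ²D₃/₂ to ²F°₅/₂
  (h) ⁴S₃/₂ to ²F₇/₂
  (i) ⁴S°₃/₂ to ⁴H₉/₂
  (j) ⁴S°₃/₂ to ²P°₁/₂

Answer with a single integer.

(a) forbidden (ΔL, ΔJ fail)
(b) allowed
(c) forbidden (ΔS fails)
(d) forbidden (ΔL, ΔJ fail)
(e) allowed
(f) allowed
(g) allowed
(h) forbidden (parity, ΔS, ΔL, ΔJ fail)
(i) forbidden (ΔL, ΔJ fail)
(j) forbidden (parity, ΔS fail)
Total allowed: 4 of 10.

4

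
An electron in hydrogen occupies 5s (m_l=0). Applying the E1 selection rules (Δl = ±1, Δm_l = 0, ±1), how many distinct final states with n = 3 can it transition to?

3

E1 requires Δl = ±1, so l_f ∈ {-1, 1}; with 0 ≤ l_f ≤ n_f−1 = 2, the allowed l_f values are {1}.
For l_f = 1: m_f ∈ {m_i−1, m_i, m_i+1} ∩ [−1, 1] = {-1, 0, 1} → 3 states.
Total: 3.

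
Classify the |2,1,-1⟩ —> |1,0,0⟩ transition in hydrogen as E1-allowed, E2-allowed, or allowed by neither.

Δl = 0 − 1 = -1; l_i + l_f = 1.
Δm_l = +1.
E1 (Δl = ±1, |Δm_l| ≤ 1): satisfied.
E2 (Δl = 0,±2, l_i+l_f ≥ 2, |Δm_l| ≤ 2): not satisfied.

E1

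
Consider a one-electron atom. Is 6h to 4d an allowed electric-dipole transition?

forbidden

Initial l = 5, final l = 2, so Δl = -3. E1 requires Δl = ±1: ✗.
The transition is electric-dipole forbidden.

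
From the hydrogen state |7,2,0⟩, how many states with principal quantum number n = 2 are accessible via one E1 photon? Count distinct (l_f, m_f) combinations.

E1 requires Δl = ±1, so l_f ∈ {1, 3}; with 0 ≤ l_f ≤ n_f−1 = 1, the allowed l_f values are {1}.
For l_f = 1: m_f ∈ {m_i−1, m_i, m_i+1} ∩ [−1, 1] = {-1, 0, 1} → 3 states.
Total: 3.

3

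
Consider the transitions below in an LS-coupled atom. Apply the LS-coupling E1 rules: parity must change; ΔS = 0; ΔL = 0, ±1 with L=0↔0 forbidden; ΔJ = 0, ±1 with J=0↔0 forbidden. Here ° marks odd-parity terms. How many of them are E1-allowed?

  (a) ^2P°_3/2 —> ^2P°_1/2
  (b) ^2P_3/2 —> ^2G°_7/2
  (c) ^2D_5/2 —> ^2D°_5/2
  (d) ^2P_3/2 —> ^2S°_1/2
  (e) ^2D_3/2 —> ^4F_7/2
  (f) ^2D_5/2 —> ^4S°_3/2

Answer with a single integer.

2

(a) forbidden (parity fails)
(b) forbidden (ΔL, ΔJ fail)
(c) allowed
(d) allowed
(e) forbidden (parity, ΔS, ΔJ fail)
(f) forbidden (ΔS, ΔL fail)
Total allowed: 2 of 6.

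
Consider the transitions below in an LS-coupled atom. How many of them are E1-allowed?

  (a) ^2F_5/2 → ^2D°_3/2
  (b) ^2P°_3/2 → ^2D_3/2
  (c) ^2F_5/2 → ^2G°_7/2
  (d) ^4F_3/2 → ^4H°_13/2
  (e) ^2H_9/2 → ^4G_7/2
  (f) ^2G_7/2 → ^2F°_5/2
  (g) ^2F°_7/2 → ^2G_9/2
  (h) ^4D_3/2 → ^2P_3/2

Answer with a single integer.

5

(a) allowed
(b) allowed
(c) allowed
(d) forbidden (ΔL, ΔJ fail)
(e) forbidden (parity, ΔS fail)
(f) allowed
(g) allowed
(h) forbidden (parity, ΔS fail)
Total allowed: 5 of 8.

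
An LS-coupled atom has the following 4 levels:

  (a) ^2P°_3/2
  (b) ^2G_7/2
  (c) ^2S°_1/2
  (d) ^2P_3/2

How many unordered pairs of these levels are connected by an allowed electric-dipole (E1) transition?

(a)–(b): forbidden (ΔL, ΔJ).
(a)–(c): forbidden (parity).
(a)–(d): allowed.
(b)–(c): forbidden (ΔL, ΔJ).
(b)–(d): forbidden (parity, ΔL, ΔJ).
(c)–(d): allowed.
Allowed pairs: 2 of 6.

2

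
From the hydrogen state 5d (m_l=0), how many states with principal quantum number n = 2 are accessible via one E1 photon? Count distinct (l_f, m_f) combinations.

E1 requires Δl = ±1, so l_f ∈ {1, 3}; with 0 ≤ l_f ≤ n_f−1 = 1, the allowed l_f values are {1}.
For l_f = 1: m_f ∈ {m_i−1, m_i, m_i+1} ∩ [−1, 1] = {-1, 0, 1} → 3 states.
Total: 3.

3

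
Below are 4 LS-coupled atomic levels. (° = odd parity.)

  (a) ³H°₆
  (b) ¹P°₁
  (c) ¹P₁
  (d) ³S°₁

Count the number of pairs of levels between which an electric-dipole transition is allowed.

1

(a)–(b): forbidden (parity, ΔS, ΔL, ΔJ).
(a)–(c): forbidden (ΔS, ΔL, ΔJ).
(a)–(d): forbidden (parity, ΔL, ΔJ).
(b)–(c): allowed.
(b)–(d): forbidden (parity, ΔS).
(c)–(d): forbidden (ΔS).
Allowed pairs: 1 of 6.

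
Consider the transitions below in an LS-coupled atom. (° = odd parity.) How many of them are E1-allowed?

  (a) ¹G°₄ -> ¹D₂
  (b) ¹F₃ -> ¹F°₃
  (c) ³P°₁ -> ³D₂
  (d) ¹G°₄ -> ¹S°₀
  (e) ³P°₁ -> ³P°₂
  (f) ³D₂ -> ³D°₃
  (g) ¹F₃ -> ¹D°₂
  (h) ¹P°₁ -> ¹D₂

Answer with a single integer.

(a) forbidden (ΔL, ΔJ fail)
(b) allowed
(c) allowed
(d) forbidden (parity, ΔL, ΔJ fail)
(e) forbidden (parity fails)
(f) allowed
(g) allowed
(h) allowed
Total allowed: 5 of 8.

5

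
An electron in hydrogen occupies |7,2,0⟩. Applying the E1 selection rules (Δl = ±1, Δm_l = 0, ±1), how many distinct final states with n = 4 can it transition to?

E1 requires Δl = ±1, so l_f ∈ {1, 3}; with 0 ≤ l_f ≤ n_f−1 = 3, the allowed l_f values are {1, 3}.
For l_f = 1: m_f ∈ {m_i−1, m_i, m_i+1} ∩ [−1, 1] = {-1, 0, 1} → 3 states.
For l_f = 3: m_f ∈ {m_i−1, m_i, m_i+1} ∩ [−3, 3] = {-1, 0, 1} → 3 states.
Total: 6.

6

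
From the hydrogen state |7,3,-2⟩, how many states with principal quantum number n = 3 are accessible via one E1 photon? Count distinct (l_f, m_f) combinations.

E1 requires Δl = ±1, so l_f ∈ {2, 4}; with 0 ≤ l_f ≤ n_f−1 = 2, the allowed l_f values are {2}.
For l_f = 2: m_f ∈ {m_i−1, m_i, m_i+1} ∩ [−2, 2] = {-2, -1} → 2 states.
Total: 2.

2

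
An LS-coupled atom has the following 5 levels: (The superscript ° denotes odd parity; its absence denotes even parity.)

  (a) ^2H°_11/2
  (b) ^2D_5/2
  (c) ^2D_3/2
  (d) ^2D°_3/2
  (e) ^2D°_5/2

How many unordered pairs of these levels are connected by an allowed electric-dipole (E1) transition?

(a)–(b): forbidden (ΔL, ΔJ).
(a)–(c): forbidden (ΔL, ΔJ).
(a)–(d): forbidden (parity, ΔL, ΔJ).
(a)–(e): forbidden (parity, ΔL, ΔJ).
(b)–(c): forbidden (parity).
(b)–(d): allowed.
(b)–(e): allowed.
(c)–(d): allowed.
(c)–(e): allowed.
(d)–(e): forbidden (parity).
Allowed pairs: 4 of 10.

4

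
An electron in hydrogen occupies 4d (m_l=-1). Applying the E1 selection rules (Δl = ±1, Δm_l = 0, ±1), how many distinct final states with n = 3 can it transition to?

2

E1 requires Δl = ±1, so l_f ∈ {1, 3}; with 0 ≤ l_f ≤ n_f−1 = 2, the allowed l_f values are {1}.
For l_f = 1: m_f ∈ {m_i−1, m_i, m_i+1} ∩ [−1, 1] = {-1, 0} → 2 states.
Total: 2.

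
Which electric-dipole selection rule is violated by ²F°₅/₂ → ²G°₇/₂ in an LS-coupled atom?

parity

Parity must change: odd → odd — ✗.
ΔS = 0: S: 1/2 → 1/2 — ✓.
ΔJ = 0, ±1 (not J=0↔0): J: 5/2 → 7/2, ΔJ = +1 — ✓.
ΔL = 0, ±1 (not L=0↔0): L: 3 → 4, ΔL = +1 — ✓.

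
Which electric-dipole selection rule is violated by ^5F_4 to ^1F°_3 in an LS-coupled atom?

the ΔS = 0 rule

ΔJ = 0, ±1 (not J=0↔0): J: 4 → 3, ΔJ = -1 — passes.
Parity must change: even → odd — passes.
ΔL = 0, ±1 (not L=0↔0): L: 3 → 3, ΔL = +0 — passes.
ΔS = 0: S: 2 → 0 — fails.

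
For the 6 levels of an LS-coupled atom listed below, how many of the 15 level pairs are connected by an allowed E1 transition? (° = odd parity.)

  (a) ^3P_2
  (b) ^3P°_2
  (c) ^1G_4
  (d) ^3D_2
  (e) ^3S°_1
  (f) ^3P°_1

(a)–(b): allowed.
(a)–(c): forbidden (parity, ΔS, ΔL, ΔJ).
(a)–(d): forbidden (parity).
(a)–(e): allowed.
(a)–(f): allowed.
(b)–(c): forbidden (ΔS, ΔL, ΔJ).
(b)–(d): allowed.
(b)–(e): forbidden (parity).
(b)–(f): forbidden (parity).
(c)–(d): forbidden (parity, ΔS, ΔL, ΔJ).
(c)–(e): forbidden (ΔS, ΔL, ΔJ).
(c)–(f): forbidden (ΔS, ΔL, ΔJ).
(d)–(e): forbidden (ΔL).
(d)–(f): allowed.
(e)–(f): forbidden (parity).
Allowed pairs: 5 of 15.

5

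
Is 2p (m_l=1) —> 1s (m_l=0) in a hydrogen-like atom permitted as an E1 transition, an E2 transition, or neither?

E1

Δl = 0 − 1 = -1; l_i + l_f = 1.
Δm_l = -1.
E1 (Δl = ±1, |Δm_l| ≤ 1): satisfied.
E2 (Δl = 0,±2, l_i+l_f ≥ 2, |Δm_l| ≤ 2): not satisfied.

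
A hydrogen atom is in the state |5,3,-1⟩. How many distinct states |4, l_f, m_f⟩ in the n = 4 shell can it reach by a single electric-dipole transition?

3

E1 requires Δl = ±1, so l_f ∈ {2, 4}; with 0 ≤ l_f ≤ n_f−1 = 3, the allowed l_f values are {2}.
For l_f = 2: m_f ∈ {m_i−1, m_i, m_i+1} ∩ [−2, 2] = {-2, -1, 0} → 3 states.
Total: 3.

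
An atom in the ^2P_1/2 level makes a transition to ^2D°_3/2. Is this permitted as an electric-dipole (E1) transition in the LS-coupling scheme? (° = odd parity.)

allowed

Initial level: S=1/2, L=1, J=1/2, parity even. Final level: S=1/2, L=2, J=3/2, parity odd.
ΔS = 0: S: 1/2 → 1/2 — passes.
ΔL = 0, ±1 (not L=0↔0): L: 1 → 2, ΔL = +1 — passes.
Parity must change: even → odd — passes.
ΔJ = 0, ±1 (not J=0↔0): J: 1/2 → 3/2, ΔJ = +1 — passes.
All four E1 rules are satisfied.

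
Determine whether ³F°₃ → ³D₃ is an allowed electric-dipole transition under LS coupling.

allowed

Initial level: S=1, L=3, J=3, parity odd. Final level: S=1, L=2, J=3, parity even.
Parity must change: odd → even — ✓.
ΔS = 0: S: 1 → 1 — ✓.
ΔL = 0, ±1 (not L=0↔0): L: 3 → 2, ΔL = -1 — ✓.
ΔJ = 0, ±1 (not J=0↔0): J: 3 → 3, ΔJ = +0 — ✓.
All four E1 rules are satisfied.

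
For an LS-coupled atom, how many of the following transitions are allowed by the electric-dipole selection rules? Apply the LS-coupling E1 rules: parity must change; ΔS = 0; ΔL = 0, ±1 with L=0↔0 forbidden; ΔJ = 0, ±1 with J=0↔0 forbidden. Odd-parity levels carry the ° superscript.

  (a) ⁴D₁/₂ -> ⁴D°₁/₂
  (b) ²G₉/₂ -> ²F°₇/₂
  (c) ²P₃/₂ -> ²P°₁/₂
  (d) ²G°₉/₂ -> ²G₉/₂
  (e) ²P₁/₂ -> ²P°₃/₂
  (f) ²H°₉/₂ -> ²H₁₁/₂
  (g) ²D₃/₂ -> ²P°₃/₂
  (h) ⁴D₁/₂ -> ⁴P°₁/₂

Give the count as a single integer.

(a) allowed
(b) allowed
(c) allowed
(d) allowed
(e) allowed
(f) allowed
(g) allowed
(h) allowed
Total allowed: 8 of 8.

8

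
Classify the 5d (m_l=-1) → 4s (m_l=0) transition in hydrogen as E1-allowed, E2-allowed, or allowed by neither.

Δl = 0 − 2 = -2; l_i + l_f = 2.
Δm_l = +1.
E1 (Δl = ±1, |Δm_l| ≤ 1): not satisfied.
E2 (Δl = 0,±2, l_i+l_f ≥ 2, |Δm_l| ≤ 2): satisfied.

E2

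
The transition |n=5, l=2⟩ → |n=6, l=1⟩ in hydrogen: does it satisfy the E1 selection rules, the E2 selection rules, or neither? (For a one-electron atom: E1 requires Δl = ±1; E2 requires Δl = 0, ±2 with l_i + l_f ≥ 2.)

Δl = 1 − 2 = -1; l_i + l_f = 3.
E1 (Δl = ±1): satisfied.
E2 (Δl = 0,±2, l_i+l_f ≥ 2): not satisfied.

E1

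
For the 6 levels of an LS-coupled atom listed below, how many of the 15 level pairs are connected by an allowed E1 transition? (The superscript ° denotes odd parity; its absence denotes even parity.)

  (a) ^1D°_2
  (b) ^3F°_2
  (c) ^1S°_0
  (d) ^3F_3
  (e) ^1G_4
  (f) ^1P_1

(a)–(b): forbidden (parity, ΔS).
(a)–(c): forbidden (parity, ΔL, ΔJ).
(a)–(d): forbidden (ΔS).
(a)–(e): forbidden (ΔL, ΔJ).
(a)–(f): allowed.
(b)–(c): forbidden (parity, ΔS, ΔL, ΔJ).
(b)–(d): allowed.
(b)–(e): forbidden (ΔS, ΔJ).
(b)–(f): forbidden (ΔS, ΔL).
(c)–(d): forbidden (ΔS, ΔL, ΔJ).
(c)–(e): forbidden (ΔL, ΔJ).
(c)–(f): allowed.
(d)–(e): forbidden (parity, ΔS).
(d)–(f): forbidden (parity, ΔS, ΔL, ΔJ).
(e)–(f): forbidden (parity, ΔL, ΔJ).
Allowed pairs: 3 of 15.

3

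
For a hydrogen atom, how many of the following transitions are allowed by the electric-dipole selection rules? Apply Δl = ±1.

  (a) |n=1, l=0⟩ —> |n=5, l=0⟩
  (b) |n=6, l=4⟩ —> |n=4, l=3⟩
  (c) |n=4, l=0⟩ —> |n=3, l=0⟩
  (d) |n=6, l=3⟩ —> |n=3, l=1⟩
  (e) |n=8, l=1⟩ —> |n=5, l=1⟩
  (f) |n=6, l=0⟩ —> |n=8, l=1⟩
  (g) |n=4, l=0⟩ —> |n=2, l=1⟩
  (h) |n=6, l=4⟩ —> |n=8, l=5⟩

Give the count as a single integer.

4

(a) forbidden — Δl = +0 (E1 requires Δl = ±1)
(b) allowed
(c) forbidden — Δl = +0 (E1 requires Δl = ±1)
(d) forbidden — Δl = -2 (E1 requires Δl = ±1)
(e) forbidden — Δl = +0 (E1 requires Δl = ±1)
(f) allowed
(g) allowed
(h) allowed
Total allowed: 4 of 8.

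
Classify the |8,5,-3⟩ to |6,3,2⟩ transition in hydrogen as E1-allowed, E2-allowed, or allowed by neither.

Δl = 3 − 5 = -2; l_i + l_f = 8.
Δm_l = +5.
E1 (Δl = ±1, |Δm_l| ≤ 1): not satisfied.
E2 (Δl = 0,±2, l_i+l_f ≥ 2, |Δm_l| ≤ 2): not satisfied.

neither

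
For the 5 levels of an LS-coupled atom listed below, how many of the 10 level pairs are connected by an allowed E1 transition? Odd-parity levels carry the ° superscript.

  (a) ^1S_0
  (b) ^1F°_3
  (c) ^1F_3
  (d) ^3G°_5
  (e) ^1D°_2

(a)–(b): forbidden (ΔL, ΔJ).
(a)–(c): forbidden (parity, ΔL, ΔJ).
(a)–(d): forbidden (ΔS, ΔL, ΔJ).
(a)–(e): forbidden (ΔL, ΔJ).
(b)–(c): allowed.
(b)–(d): forbidden (parity, ΔS, ΔJ).
(b)–(e): forbidden (parity).
(c)–(d): forbidden (ΔS, ΔJ).
(c)–(e): allowed.
(d)–(e): forbidden (parity, ΔS, ΔL, ΔJ).
Allowed pairs: 2 of 10.

2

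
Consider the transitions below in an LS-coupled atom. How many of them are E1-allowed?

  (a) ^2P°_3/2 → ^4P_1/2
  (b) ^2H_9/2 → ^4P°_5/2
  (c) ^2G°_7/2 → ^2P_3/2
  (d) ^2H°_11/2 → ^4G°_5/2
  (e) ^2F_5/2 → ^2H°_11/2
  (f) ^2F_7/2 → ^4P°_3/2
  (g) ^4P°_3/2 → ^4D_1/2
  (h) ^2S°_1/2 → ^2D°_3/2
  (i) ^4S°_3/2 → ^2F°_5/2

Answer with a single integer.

1

(a) forbidden (ΔS fails)
(b) forbidden (ΔS, ΔL, ΔJ fail)
(c) forbidden (ΔL, ΔJ fail)
(d) forbidden (parity, ΔS, ΔJ fail)
(e) forbidden (ΔL, ΔJ fail)
(f) forbidden (ΔS, ΔL, ΔJ fail)
(g) allowed
(h) forbidden (parity, ΔL fail)
(i) forbidden (parity, ΔS, ΔL fail)
Total allowed: 1 of 9.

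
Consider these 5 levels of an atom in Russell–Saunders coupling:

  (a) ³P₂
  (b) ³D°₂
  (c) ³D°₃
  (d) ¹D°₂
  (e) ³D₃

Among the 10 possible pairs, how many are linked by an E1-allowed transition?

(a)–(b): allowed.
(a)–(c): allowed.
(a)–(d): forbidden (ΔS).
(a)–(e): forbidden (parity).
(b)–(c): forbidden (parity).
(b)–(d): forbidden (parity, ΔS).
(b)–(e): allowed.
(c)–(d): forbidden (parity, ΔS).
(c)–(e): allowed.
(d)–(e): forbidden (ΔS).
Allowed pairs: 4 of 10.

4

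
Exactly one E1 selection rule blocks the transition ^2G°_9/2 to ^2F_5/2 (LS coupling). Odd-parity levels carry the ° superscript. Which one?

Parity must change: odd → even — satisfied.
ΔS = 0: S: 1/2 → 1/2 — satisfied.
ΔL = 0, ±1 (not L=0↔0): L: 4 → 3, ΔL = -1 — satisfied.
ΔJ = 0, ±1 (not J=0↔0): J: 9/2 → 5/2, ΔJ = -2 — violated.

the ΔJ = 0, ±1 rule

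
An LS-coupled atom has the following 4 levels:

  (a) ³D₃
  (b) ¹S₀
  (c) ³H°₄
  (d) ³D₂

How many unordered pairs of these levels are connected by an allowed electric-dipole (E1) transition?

(a)–(b): forbidden (parity, ΔS, ΔL, ΔJ).
(a)–(c): forbidden (ΔL).
(a)–(d): forbidden (parity).
(b)–(c): forbidden (ΔS, ΔL, ΔJ).
(b)–(d): forbidden (parity, ΔS, ΔL, ΔJ).
(c)–(d): forbidden (ΔL, ΔJ).
Allowed pairs: 0 of 6.

0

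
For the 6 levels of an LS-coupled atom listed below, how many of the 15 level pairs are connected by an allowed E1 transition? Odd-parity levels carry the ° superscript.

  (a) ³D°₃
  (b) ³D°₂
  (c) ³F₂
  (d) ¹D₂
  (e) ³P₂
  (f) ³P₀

4

(a)–(b): forbidden (parity).
(a)–(c): allowed.
(a)–(d): forbidden (ΔS).
(a)–(e): allowed.
(a)–(f): forbidden (ΔJ).
(b)–(c): allowed.
(b)–(d): forbidden (ΔS).
(b)–(e): allowed.
(b)–(f): forbidden (ΔJ).
(c)–(d): forbidden (parity, ΔS).
(c)–(e): forbidden (parity, ΔL).
(c)–(f): forbidden (parity, ΔL, ΔJ).
(d)–(e): forbidden (parity, ΔS).
(d)–(f): forbidden (parity, ΔS, ΔJ).
(e)–(f): forbidden (parity, ΔJ).
Allowed pairs: 4 of 15.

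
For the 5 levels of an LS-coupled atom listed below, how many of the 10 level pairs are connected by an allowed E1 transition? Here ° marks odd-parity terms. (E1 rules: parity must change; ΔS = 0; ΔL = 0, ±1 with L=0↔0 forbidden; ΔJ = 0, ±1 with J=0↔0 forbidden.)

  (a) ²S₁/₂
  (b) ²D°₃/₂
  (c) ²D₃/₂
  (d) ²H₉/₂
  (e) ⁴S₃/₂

1

(a)–(b): forbidden (ΔL).
(a)–(c): forbidden (parity, ΔL).
(a)–(d): forbidden (parity, ΔL, ΔJ).
(a)–(e): forbidden (parity, ΔS, ΔL).
(b)–(c): allowed.
(b)–(d): forbidden (ΔL, ΔJ).
(b)–(e): forbidden (ΔS, ΔL).
(c)–(d): forbidden (parity, ΔL, ΔJ).
(c)–(e): forbidden (parity, ΔS, ΔL).
(d)–(e): forbidden (parity, ΔS, ΔL, ΔJ).
Allowed pairs: 1 of 10.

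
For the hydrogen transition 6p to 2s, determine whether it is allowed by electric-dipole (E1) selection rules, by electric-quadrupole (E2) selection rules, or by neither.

Δl = 0 − 1 = -1; l_i + l_f = 1.
E1 (Δl = ±1): satisfied.
E2 (Δl = 0,±2, l_i+l_f ≥ 2): not satisfied.

E1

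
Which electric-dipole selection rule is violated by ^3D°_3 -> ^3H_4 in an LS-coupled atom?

ΔJ = 0, ±1 (not J=0↔0): J: 3 → 4, ΔJ = +1 — ✓.
Parity must change: odd → even — ✓.
ΔS = 0: S: 1 → 1 — ✓.
ΔL = 0, ±1 (not L=0↔0): L: 2 → 5, ΔL = +3 — ✗.

the ΔL = 0, ±1 rule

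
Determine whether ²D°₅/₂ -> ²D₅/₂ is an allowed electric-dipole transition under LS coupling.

allowed

Reading off the term symbols: S 1/2→1/2, L 2→2, J 5/2→5/2, parity odd→even.
ΔJ = 0, ±1 (not J=0↔0): J: 5/2 → 5/2, ΔJ = +0 — ✓.
ΔS = 0: S: 1/2 → 1/2 — ✓.
ΔL = 0, ±1 (not L=0↔0): L: 2 → 2, ΔL = +0 — ✓.
Parity must change: odd → even — ✓.
All four E1 rules are satisfied.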